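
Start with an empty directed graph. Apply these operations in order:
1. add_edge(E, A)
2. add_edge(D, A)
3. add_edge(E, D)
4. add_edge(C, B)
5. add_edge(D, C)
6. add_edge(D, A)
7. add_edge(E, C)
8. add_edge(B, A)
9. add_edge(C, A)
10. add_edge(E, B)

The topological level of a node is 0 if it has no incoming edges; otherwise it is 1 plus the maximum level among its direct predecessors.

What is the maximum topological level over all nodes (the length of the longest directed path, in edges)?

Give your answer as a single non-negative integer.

Answer: 4

Derivation:
Op 1: add_edge(E, A). Edges now: 1
Op 2: add_edge(D, A). Edges now: 2
Op 3: add_edge(E, D). Edges now: 3
Op 4: add_edge(C, B). Edges now: 4
Op 5: add_edge(D, C). Edges now: 5
Op 6: add_edge(D, A) (duplicate, no change). Edges now: 5
Op 7: add_edge(E, C). Edges now: 6
Op 8: add_edge(B, A). Edges now: 7
Op 9: add_edge(C, A). Edges now: 8
Op 10: add_edge(E, B). Edges now: 9
Compute levels (Kahn BFS):
  sources (in-degree 0): E
  process E: level=0
    E->A: in-degree(A)=3, level(A)>=1
    E->B: in-degree(B)=1, level(B)>=1
    E->C: in-degree(C)=1, level(C)>=1
    E->D: in-degree(D)=0, level(D)=1, enqueue
  process D: level=1
    D->A: in-degree(A)=2, level(A)>=2
    D->C: in-degree(C)=0, level(C)=2, enqueue
  process C: level=2
    C->A: in-degree(A)=1, level(A)>=3
    C->B: in-degree(B)=0, level(B)=3, enqueue
  process B: level=3
    B->A: in-degree(A)=0, level(A)=4, enqueue
  process A: level=4
All levels: A:4, B:3, C:2, D:1, E:0
max level = 4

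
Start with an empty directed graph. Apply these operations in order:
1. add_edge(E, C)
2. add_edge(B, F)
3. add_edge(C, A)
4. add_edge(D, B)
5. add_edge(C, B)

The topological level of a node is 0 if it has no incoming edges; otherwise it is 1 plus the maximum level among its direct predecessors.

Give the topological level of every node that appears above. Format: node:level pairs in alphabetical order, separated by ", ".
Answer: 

Answer: A:2, B:2, C:1, D:0, E:0, F:3

Derivation:
Op 1: add_edge(E, C). Edges now: 1
Op 2: add_edge(B, F). Edges now: 2
Op 3: add_edge(C, A). Edges now: 3
Op 4: add_edge(D, B). Edges now: 4
Op 5: add_edge(C, B). Edges now: 5
Compute levels (Kahn BFS):
  sources (in-degree 0): D, E
  process D: level=0
    D->B: in-degree(B)=1, level(B)>=1
  process E: level=0
    E->C: in-degree(C)=0, level(C)=1, enqueue
  process C: level=1
    C->A: in-degree(A)=0, level(A)=2, enqueue
    C->B: in-degree(B)=0, level(B)=2, enqueue
  process A: level=2
  process B: level=2
    B->F: in-degree(F)=0, level(F)=3, enqueue
  process F: level=3
All levels: A:2, B:2, C:1, D:0, E:0, F:3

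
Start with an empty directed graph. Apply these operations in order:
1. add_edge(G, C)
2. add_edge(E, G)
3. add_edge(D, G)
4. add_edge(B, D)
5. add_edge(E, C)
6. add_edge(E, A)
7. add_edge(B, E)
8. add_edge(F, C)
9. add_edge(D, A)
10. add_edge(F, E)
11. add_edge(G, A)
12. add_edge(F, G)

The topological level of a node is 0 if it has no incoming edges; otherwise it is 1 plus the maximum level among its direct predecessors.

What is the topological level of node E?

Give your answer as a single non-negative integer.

Op 1: add_edge(G, C). Edges now: 1
Op 2: add_edge(E, G). Edges now: 2
Op 3: add_edge(D, G). Edges now: 3
Op 4: add_edge(B, D). Edges now: 4
Op 5: add_edge(E, C). Edges now: 5
Op 6: add_edge(E, A). Edges now: 6
Op 7: add_edge(B, E). Edges now: 7
Op 8: add_edge(F, C). Edges now: 8
Op 9: add_edge(D, A). Edges now: 9
Op 10: add_edge(F, E). Edges now: 10
Op 11: add_edge(G, A). Edges now: 11
Op 12: add_edge(F, G). Edges now: 12
Compute levels (Kahn BFS):
  sources (in-degree 0): B, F
  process B: level=0
    B->D: in-degree(D)=0, level(D)=1, enqueue
    B->E: in-degree(E)=1, level(E)>=1
  process F: level=0
    F->C: in-degree(C)=2, level(C)>=1
    F->E: in-degree(E)=0, level(E)=1, enqueue
    F->G: in-degree(G)=2, level(G)>=1
  process D: level=1
    D->A: in-degree(A)=2, level(A)>=2
    D->G: in-degree(G)=1, level(G)>=2
  process E: level=1
    E->A: in-degree(A)=1, level(A)>=2
    E->C: in-degree(C)=1, level(C)>=2
    E->G: in-degree(G)=0, level(G)=2, enqueue
  process G: level=2
    G->A: in-degree(A)=0, level(A)=3, enqueue
    G->C: in-degree(C)=0, level(C)=3, enqueue
  process A: level=3
  process C: level=3
All levels: A:3, B:0, C:3, D:1, E:1, F:0, G:2
level(E) = 1

Answer: 1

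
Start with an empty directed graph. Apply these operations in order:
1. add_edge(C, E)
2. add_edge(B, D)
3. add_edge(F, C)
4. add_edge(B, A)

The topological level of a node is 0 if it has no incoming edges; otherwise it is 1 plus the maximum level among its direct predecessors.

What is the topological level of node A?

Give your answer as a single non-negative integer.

Answer: 1

Derivation:
Op 1: add_edge(C, E). Edges now: 1
Op 2: add_edge(B, D). Edges now: 2
Op 3: add_edge(F, C). Edges now: 3
Op 4: add_edge(B, A). Edges now: 4
Compute levels (Kahn BFS):
  sources (in-degree 0): B, F
  process B: level=0
    B->A: in-degree(A)=0, level(A)=1, enqueue
    B->D: in-degree(D)=0, level(D)=1, enqueue
  process F: level=0
    F->C: in-degree(C)=0, level(C)=1, enqueue
  process A: level=1
  process D: level=1
  process C: level=1
    C->E: in-degree(E)=0, level(E)=2, enqueue
  process E: level=2
All levels: A:1, B:0, C:1, D:1, E:2, F:0
level(A) = 1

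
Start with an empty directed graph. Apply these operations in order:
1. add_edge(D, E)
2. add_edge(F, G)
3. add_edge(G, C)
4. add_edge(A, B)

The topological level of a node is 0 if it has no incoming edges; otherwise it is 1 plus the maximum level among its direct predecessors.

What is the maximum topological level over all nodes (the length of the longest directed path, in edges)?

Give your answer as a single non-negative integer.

Answer: 2

Derivation:
Op 1: add_edge(D, E). Edges now: 1
Op 2: add_edge(F, G). Edges now: 2
Op 3: add_edge(G, C). Edges now: 3
Op 4: add_edge(A, B). Edges now: 4
Compute levels (Kahn BFS):
  sources (in-degree 0): A, D, F
  process A: level=0
    A->B: in-degree(B)=0, level(B)=1, enqueue
  process D: level=0
    D->E: in-degree(E)=0, level(E)=1, enqueue
  process F: level=0
    F->G: in-degree(G)=0, level(G)=1, enqueue
  process B: level=1
  process E: level=1
  process G: level=1
    G->C: in-degree(C)=0, level(C)=2, enqueue
  process C: level=2
All levels: A:0, B:1, C:2, D:0, E:1, F:0, G:1
max level = 2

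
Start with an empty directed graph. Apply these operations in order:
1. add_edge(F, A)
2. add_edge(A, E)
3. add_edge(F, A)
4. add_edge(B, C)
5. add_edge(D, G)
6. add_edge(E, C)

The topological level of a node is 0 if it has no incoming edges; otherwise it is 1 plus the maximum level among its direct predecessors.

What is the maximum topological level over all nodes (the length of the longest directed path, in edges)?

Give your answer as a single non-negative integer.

Answer: 3

Derivation:
Op 1: add_edge(F, A). Edges now: 1
Op 2: add_edge(A, E). Edges now: 2
Op 3: add_edge(F, A) (duplicate, no change). Edges now: 2
Op 4: add_edge(B, C). Edges now: 3
Op 5: add_edge(D, G). Edges now: 4
Op 6: add_edge(E, C). Edges now: 5
Compute levels (Kahn BFS):
  sources (in-degree 0): B, D, F
  process B: level=0
    B->C: in-degree(C)=1, level(C)>=1
  process D: level=0
    D->G: in-degree(G)=0, level(G)=1, enqueue
  process F: level=0
    F->A: in-degree(A)=0, level(A)=1, enqueue
  process G: level=1
  process A: level=1
    A->E: in-degree(E)=0, level(E)=2, enqueue
  process E: level=2
    E->C: in-degree(C)=0, level(C)=3, enqueue
  process C: level=3
All levels: A:1, B:0, C:3, D:0, E:2, F:0, G:1
max level = 3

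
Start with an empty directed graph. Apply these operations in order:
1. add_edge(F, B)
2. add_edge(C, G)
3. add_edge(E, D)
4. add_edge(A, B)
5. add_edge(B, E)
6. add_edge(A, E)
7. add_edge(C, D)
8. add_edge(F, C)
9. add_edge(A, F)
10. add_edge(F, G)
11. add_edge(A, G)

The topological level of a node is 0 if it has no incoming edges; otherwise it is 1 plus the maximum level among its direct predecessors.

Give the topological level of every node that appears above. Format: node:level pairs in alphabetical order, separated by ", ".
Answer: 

Answer: A:0, B:2, C:2, D:4, E:3, F:1, G:3

Derivation:
Op 1: add_edge(F, B). Edges now: 1
Op 2: add_edge(C, G). Edges now: 2
Op 3: add_edge(E, D). Edges now: 3
Op 4: add_edge(A, B). Edges now: 4
Op 5: add_edge(B, E). Edges now: 5
Op 6: add_edge(A, E). Edges now: 6
Op 7: add_edge(C, D). Edges now: 7
Op 8: add_edge(F, C). Edges now: 8
Op 9: add_edge(A, F). Edges now: 9
Op 10: add_edge(F, G). Edges now: 10
Op 11: add_edge(A, G). Edges now: 11
Compute levels (Kahn BFS):
  sources (in-degree 0): A
  process A: level=0
    A->B: in-degree(B)=1, level(B)>=1
    A->E: in-degree(E)=1, level(E)>=1
    A->F: in-degree(F)=0, level(F)=1, enqueue
    A->G: in-degree(G)=2, level(G)>=1
  process F: level=1
    F->B: in-degree(B)=0, level(B)=2, enqueue
    F->C: in-degree(C)=0, level(C)=2, enqueue
    F->G: in-degree(G)=1, level(G)>=2
  process B: level=2
    B->E: in-degree(E)=0, level(E)=3, enqueue
  process C: level=2
    C->D: in-degree(D)=1, level(D)>=3
    C->G: in-degree(G)=0, level(G)=3, enqueue
  process E: level=3
    E->D: in-degree(D)=0, level(D)=4, enqueue
  process G: level=3
  process D: level=4
All levels: A:0, B:2, C:2, D:4, E:3, F:1, G:3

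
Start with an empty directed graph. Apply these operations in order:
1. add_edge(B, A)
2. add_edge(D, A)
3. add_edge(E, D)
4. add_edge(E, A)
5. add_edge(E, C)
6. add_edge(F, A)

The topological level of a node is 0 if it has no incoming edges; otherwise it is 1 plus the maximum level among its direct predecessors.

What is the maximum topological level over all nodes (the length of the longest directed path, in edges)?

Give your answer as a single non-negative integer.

Op 1: add_edge(B, A). Edges now: 1
Op 2: add_edge(D, A). Edges now: 2
Op 3: add_edge(E, D). Edges now: 3
Op 4: add_edge(E, A). Edges now: 4
Op 5: add_edge(E, C). Edges now: 5
Op 6: add_edge(F, A). Edges now: 6
Compute levels (Kahn BFS):
  sources (in-degree 0): B, E, F
  process B: level=0
    B->A: in-degree(A)=3, level(A)>=1
  process E: level=0
    E->A: in-degree(A)=2, level(A)>=1
    E->C: in-degree(C)=0, level(C)=1, enqueue
    E->D: in-degree(D)=0, level(D)=1, enqueue
  process F: level=0
    F->A: in-degree(A)=1, level(A)>=1
  process C: level=1
  process D: level=1
    D->A: in-degree(A)=0, level(A)=2, enqueue
  process A: level=2
All levels: A:2, B:0, C:1, D:1, E:0, F:0
max level = 2

Answer: 2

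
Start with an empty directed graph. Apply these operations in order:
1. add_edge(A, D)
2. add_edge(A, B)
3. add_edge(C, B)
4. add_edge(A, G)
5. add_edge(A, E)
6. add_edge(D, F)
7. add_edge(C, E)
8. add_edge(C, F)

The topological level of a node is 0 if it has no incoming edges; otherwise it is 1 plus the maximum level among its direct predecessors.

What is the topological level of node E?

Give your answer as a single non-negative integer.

Answer: 1

Derivation:
Op 1: add_edge(A, D). Edges now: 1
Op 2: add_edge(A, B). Edges now: 2
Op 3: add_edge(C, B). Edges now: 3
Op 4: add_edge(A, G). Edges now: 4
Op 5: add_edge(A, E). Edges now: 5
Op 6: add_edge(D, F). Edges now: 6
Op 7: add_edge(C, E). Edges now: 7
Op 8: add_edge(C, F). Edges now: 8
Compute levels (Kahn BFS):
  sources (in-degree 0): A, C
  process A: level=0
    A->B: in-degree(B)=1, level(B)>=1
    A->D: in-degree(D)=0, level(D)=1, enqueue
    A->E: in-degree(E)=1, level(E)>=1
    A->G: in-degree(G)=0, level(G)=1, enqueue
  process C: level=0
    C->B: in-degree(B)=0, level(B)=1, enqueue
    C->E: in-degree(E)=0, level(E)=1, enqueue
    C->F: in-degree(F)=1, level(F)>=1
  process D: level=1
    D->F: in-degree(F)=0, level(F)=2, enqueue
  process G: level=1
  process B: level=1
  process E: level=1
  process F: level=2
All levels: A:0, B:1, C:0, D:1, E:1, F:2, G:1
level(E) = 1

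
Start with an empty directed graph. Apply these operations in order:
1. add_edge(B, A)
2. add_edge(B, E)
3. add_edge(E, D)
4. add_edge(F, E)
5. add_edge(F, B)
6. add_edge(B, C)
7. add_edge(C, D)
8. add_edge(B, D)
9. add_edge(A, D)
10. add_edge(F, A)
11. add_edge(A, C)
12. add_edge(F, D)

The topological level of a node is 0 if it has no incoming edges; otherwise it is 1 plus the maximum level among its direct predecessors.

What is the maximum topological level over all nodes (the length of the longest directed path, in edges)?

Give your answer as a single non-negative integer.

Answer: 4

Derivation:
Op 1: add_edge(B, A). Edges now: 1
Op 2: add_edge(B, E). Edges now: 2
Op 3: add_edge(E, D). Edges now: 3
Op 4: add_edge(F, E). Edges now: 4
Op 5: add_edge(F, B). Edges now: 5
Op 6: add_edge(B, C). Edges now: 6
Op 7: add_edge(C, D). Edges now: 7
Op 8: add_edge(B, D). Edges now: 8
Op 9: add_edge(A, D). Edges now: 9
Op 10: add_edge(F, A). Edges now: 10
Op 11: add_edge(A, C). Edges now: 11
Op 12: add_edge(F, D). Edges now: 12
Compute levels (Kahn BFS):
  sources (in-degree 0): F
  process F: level=0
    F->A: in-degree(A)=1, level(A)>=1
    F->B: in-degree(B)=0, level(B)=1, enqueue
    F->D: in-degree(D)=4, level(D)>=1
    F->E: in-degree(E)=1, level(E)>=1
  process B: level=1
    B->A: in-degree(A)=0, level(A)=2, enqueue
    B->C: in-degree(C)=1, level(C)>=2
    B->D: in-degree(D)=3, level(D)>=2
    B->E: in-degree(E)=0, level(E)=2, enqueue
  process A: level=2
    A->C: in-degree(C)=0, level(C)=3, enqueue
    A->D: in-degree(D)=2, level(D)>=3
  process E: level=2
    E->D: in-degree(D)=1, level(D)>=3
  process C: level=3
    C->D: in-degree(D)=0, level(D)=4, enqueue
  process D: level=4
All levels: A:2, B:1, C:3, D:4, E:2, F:0
max level = 4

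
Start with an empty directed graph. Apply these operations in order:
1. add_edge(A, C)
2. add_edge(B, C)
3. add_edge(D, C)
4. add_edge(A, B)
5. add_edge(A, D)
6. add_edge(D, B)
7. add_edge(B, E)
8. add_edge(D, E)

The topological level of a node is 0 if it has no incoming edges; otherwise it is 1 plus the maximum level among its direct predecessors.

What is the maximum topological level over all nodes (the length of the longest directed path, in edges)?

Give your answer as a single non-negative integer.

Answer: 3

Derivation:
Op 1: add_edge(A, C). Edges now: 1
Op 2: add_edge(B, C). Edges now: 2
Op 3: add_edge(D, C). Edges now: 3
Op 4: add_edge(A, B). Edges now: 4
Op 5: add_edge(A, D). Edges now: 5
Op 6: add_edge(D, B). Edges now: 6
Op 7: add_edge(B, E). Edges now: 7
Op 8: add_edge(D, E). Edges now: 8
Compute levels (Kahn BFS):
  sources (in-degree 0): A
  process A: level=0
    A->B: in-degree(B)=1, level(B)>=1
    A->C: in-degree(C)=2, level(C)>=1
    A->D: in-degree(D)=0, level(D)=1, enqueue
  process D: level=1
    D->B: in-degree(B)=0, level(B)=2, enqueue
    D->C: in-degree(C)=1, level(C)>=2
    D->E: in-degree(E)=1, level(E)>=2
  process B: level=2
    B->C: in-degree(C)=0, level(C)=3, enqueue
    B->E: in-degree(E)=0, level(E)=3, enqueue
  process C: level=3
  process E: level=3
All levels: A:0, B:2, C:3, D:1, E:3
max level = 3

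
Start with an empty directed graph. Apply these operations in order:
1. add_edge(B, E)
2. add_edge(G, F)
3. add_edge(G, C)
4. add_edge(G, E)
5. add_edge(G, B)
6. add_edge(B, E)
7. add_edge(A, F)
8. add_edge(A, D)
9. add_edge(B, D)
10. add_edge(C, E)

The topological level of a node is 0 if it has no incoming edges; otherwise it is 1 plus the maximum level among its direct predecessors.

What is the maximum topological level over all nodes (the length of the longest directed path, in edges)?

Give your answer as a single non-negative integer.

Op 1: add_edge(B, E). Edges now: 1
Op 2: add_edge(G, F). Edges now: 2
Op 3: add_edge(G, C). Edges now: 3
Op 4: add_edge(G, E). Edges now: 4
Op 5: add_edge(G, B). Edges now: 5
Op 6: add_edge(B, E) (duplicate, no change). Edges now: 5
Op 7: add_edge(A, F). Edges now: 6
Op 8: add_edge(A, D). Edges now: 7
Op 9: add_edge(B, D). Edges now: 8
Op 10: add_edge(C, E). Edges now: 9
Compute levels (Kahn BFS):
  sources (in-degree 0): A, G
  process A: level=0
    A->D: in-degree(D)=1, level(D)>=1
    A->F: in-degree(F)=1, level(F)>=1
  process G: level=0
    G->B: in-degree(B)=0, level(B)=1, enqueue
    G->C: in-degree(C)=0, level(C)=1, enqueue
    G->E: in-degree(E)=2, level(E)>=1
    G->F: in-degree(F)=0, level(F)=1, enqueue
  process B: level=1
    B->D: in-degree(D)=0, level(D)=2, enqueue
    B->E: in-degree(E)=1, level(E)>=2
  process C: level=1
    C->E: in-degree(E)=0, level(E)=2, enqueue
  process F: level=1
  process D: level=2
  process E: level=2
All levels: A:0, B:1, C:1, D:2, E:2, F:1, G:0
max level = 2

Answer: 2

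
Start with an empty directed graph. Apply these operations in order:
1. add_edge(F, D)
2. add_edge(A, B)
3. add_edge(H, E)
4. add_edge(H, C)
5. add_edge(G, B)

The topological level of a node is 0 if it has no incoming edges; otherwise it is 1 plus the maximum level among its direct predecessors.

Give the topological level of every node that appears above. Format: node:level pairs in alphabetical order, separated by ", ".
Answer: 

Answer: A:0, B:1, C:1, D:1, E:1, F:0, G:0, H:0

Derivation:
Op 1: add_edge(F, D). Edges now: 1
Op 2: add_edge(A, B). Edges now: 2
Op 3: add_edge(H, E). Edges now: 3
Op 4: add_edge(H, C). Edges now: 4
Op 5: add_edge(G, B). Edges now: 5
Compute levels (Kahn BFS):
  sources (in-degree 0): A, F, G, H
  process A: level=0
    A->B: in-degree(B)=1, level(B)>=1
  process F: level=0
    F->D: in-degree(D)=0, level(D)=1, enqueue
  process G: level=0
    G->B: in-degree(B)=0, level(B)=1, enqueue
  process H: level=0
    H->C: in-degree(C)=0, level(C)=1, enqueue
    H->E: in-degree(E)=0, level(E)=1, enqueue
  process D: level=1
  process B: level=1
  process C: level=1
  process E: level=1
All levels: A:0, B:1, C:1, D:1, E:1, F:0, G:0, H:0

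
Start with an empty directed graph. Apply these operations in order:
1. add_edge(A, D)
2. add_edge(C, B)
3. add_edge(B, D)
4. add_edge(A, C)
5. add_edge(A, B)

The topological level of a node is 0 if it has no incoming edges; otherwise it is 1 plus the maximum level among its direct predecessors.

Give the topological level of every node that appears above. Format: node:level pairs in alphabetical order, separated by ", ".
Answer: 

Answer: A:0, B:2, C:1, D:3

Derivation:
Op 1: add_edge(A, D). Edges now: 1
Op 2: add_edge(C, B). Edges now: 2
Op 3: add_edge(B, D). Edges now: 3
Op 4: add_edge(A, C). Edges now: 4
Op 5: add_edge(A, B). Edges now: 5
Compute levels (Kahn BFS):
  sources (in-degree 0): A
  process A: level=0
    A->B: in-degree(B)=1, level(B)>=1
    A->C: in-degree(C)=0, level(C)=1, enqueue
    A->D: in-degree(D)=1, level(D)>=1
  process C: level=1
    C->B: in-degree(B)=0, level(B)=2, enqueue
  process B: level=2
    B->D: in-degree(D)=0, level(D)=3, enqueue
  process D: level=3
All levels: A:0, B:2, C:1, D:3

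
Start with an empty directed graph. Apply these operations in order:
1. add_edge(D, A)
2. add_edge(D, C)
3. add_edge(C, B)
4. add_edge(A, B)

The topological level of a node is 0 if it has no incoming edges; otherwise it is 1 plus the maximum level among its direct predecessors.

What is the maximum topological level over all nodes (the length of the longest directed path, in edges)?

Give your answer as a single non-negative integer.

Op 1: add_edge(D, A). Edges now: 1
Op 2: add_edge(D, C). Edges now: 2
Op 3: add_edge(C, B). Edges now: 3
Op 4: add_edge(A, B). Edges now: 4
Compute levels (Kahn BFS):
  sources (in-degree 0): D
  process D: level=0
    D->A: in-degree(A)=0, level(A)=1, enqueue
    D->C: in-degree(C)=0, level(C)=1, enqueue
  process A: level=1
    A->B: in-degree(B)=1, level(B)>=2
  process C: level=1
    C->B: in-degree(B)=0, level(B)=2, enqueue
  process B: level=2
All levels: A:1, B:2, C:1, D:0
max level = 2

Answer: 2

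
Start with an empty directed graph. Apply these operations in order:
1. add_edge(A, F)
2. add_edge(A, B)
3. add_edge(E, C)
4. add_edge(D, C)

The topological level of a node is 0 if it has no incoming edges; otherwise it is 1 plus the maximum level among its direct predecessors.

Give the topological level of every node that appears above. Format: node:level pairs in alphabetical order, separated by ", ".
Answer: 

Answer: A:0, B:1, C:1, D:0, E:0, F:1

Derivation:
Op 1: add_edge(A, F). Edges now: 1
Op 2: add_edge(A, B). Edges now: 2
Op 3: add_edge(E, C). Edges now: 3
Op 4: add_edge(D, C). Edges now: 4
Compute levels (Kahn BFS):
  sources (in-degree 0): A, D, E
  process A: level=0
    A->B: in-degree(B)=0, level(B)=1, enqueue
    A->F: in-degree(F)=0, level(F)=1, enqueue
  process D: level=0
    D->C: in-degree(C)=1, level(C)>=1
  process E: level=0
    E->C: in-degree(C)=0, level(C)=1, enqueue
  process B: level=1
  process F: level=1
  process C: level=1
All levels: A:0, B:1, C:1, D:0, E:0, F:1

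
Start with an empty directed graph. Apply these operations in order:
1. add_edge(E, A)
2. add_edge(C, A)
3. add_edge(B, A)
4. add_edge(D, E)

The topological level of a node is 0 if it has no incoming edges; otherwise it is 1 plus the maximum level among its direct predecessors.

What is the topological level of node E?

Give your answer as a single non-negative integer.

Op 1: add_edge(E, A). Edges now: 1
Op 2: add_edge(C, A). Edges now: 2
Op 3: add_edge(B, A). Edges now: 3
Op 4: add_edge(D, E). Edges now: 4
Compute levels (Kahn BFS):
  sources (in-degree 0): B, C, D
  process B: level=0
    B->A: in-degree(A)=2, level(A)>=1
  process C: level=0
    C->A: in-degree(A)=1, level(A)>=1
  process D: level=0
    D->E: in-degree(E)=0, level(E)=1, enqueue
  process E: level=1
    E->A: in-degree(A)=0, level(A)=2, enqueue
  process A: level=2
All levels: A:2, B:0, C:0, D:0, E:1
level(E) = 1

Answer: 1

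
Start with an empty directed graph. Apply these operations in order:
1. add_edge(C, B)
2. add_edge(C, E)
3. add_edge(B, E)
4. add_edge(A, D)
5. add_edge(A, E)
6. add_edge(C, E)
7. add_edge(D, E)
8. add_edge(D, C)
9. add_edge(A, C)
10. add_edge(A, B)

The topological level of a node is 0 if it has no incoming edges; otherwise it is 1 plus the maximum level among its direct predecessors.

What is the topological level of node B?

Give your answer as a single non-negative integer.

Answer: 3

Derivation:
Op 1: add_edge(C, B). Edges now: 1
Op 2: add_edge(C, E). Edges now: 2
Op 3: add_edge(B, E). Edges now: 3
Op 4: add_edge(A, D). Edges now: 4
Op 5: add_edge(A, E). Edges now: 5
Op 6: add_edge(C, E) (duplicate, no change). Edges now: 5
Op 7: add_edge(D, E). Edges now: 6
Op 8: add_edge(D, C). Edges now: 7
Op 9: add_edge(A, C). Edges now: 8
Op 10: add_edge(A, B). Edges now: 9
Compute levels (Kahn BFS):
  sources (in-degree 0): A
  process A: level=0
    A->B: in-degree(B)=1, level(B)>=1
    A->C: in-degree(C)=1, level(C)>=1
    A->D: in-degree(D)=0, level(D)=1, enqueue
    A->E: in-degree(E)=3, level(E)>=1
  process D: level=1
    D->C: in-degree(C)=0, level(C)=2, enqueue
    D->E: in-degree(E)=2, level(E)>=2
  process C: level=2
    C->B: in-degree(B)=0, level(B)=3, enqueue
    C->E: in-degree(E)=1, level(E)>=3
  process B: level=3
    B->E: in-degree(E)=0, level(E)=4, enqueue
  process E: level=4
All levels: A:0, B:3, C:2, D:1, E:4
level(B) = 3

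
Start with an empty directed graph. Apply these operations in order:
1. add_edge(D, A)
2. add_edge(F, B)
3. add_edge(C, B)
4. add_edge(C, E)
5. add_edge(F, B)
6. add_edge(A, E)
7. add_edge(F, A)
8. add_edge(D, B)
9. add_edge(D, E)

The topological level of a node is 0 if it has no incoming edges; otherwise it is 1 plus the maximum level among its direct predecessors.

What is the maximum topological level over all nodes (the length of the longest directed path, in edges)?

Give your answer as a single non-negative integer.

Op 1: add_edge(D, A). Edges now: 1
Op 2: add_edge(F, B). Edges now: 2
Op 3: add_edge(C, B). Edges now: 3
Op 4: add_edge(C, E). Edges now: 4
Op 5: add_edge(F, B) (duplicate, no change). Edges now: 4
Op 6: add_edge(A, E). Edges now: 5
Op 7: add_edge(F, A). Edges now: 6
Op 8: add_edge(D, B). Edges now: 7
Op 9: add_edge(D, E). Edges now: 8
Compute levels (Kahn BFS):
  sources (in-degree 0): C, D, F
  process C: level=0
    C->B: in-degree(B)=2, level(B)>=1
    C->E: in-degree(E)=2, level(E)>=1
  process D: level=0
    D->A: in-degree(A)=1, level(A)>=1
    D->B: in-degree(B)=1, level(B)>=1
    D->E: in-degree(E)=1, level(E)>=1
  process F: level=0
    F->A: in-degree(A)=0, level(A)=1, enqueue
    F->B: in-degree(B)=0, level(B)=1, enqueue
  process A: level=1
    A->E: in-degree(E)=0, level(E)=2, enqueue
  process B: level=1
  process E: level=2
All levels: A:1, B:1, C:0, D:0, E:2, F:0
max level = 2

Answer: 2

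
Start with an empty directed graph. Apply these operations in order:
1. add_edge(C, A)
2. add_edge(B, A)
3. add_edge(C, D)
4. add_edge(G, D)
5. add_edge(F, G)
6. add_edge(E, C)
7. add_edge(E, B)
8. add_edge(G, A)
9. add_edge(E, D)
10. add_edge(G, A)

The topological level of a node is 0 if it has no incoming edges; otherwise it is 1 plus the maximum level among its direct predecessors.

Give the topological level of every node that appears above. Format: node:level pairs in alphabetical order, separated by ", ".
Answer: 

Answer: A:2, B:1, C:1, D:2, E:0, F:0, G:1

Derivation:
Op 1: add_edge(C, A). Edges now: 1
Op 2: add_edge(B, A). Edges now: 2
Op 3: add_edge(C, D). Edges now: 3
Op 4: add_edge(G, D). Edges now: 4
Op 5: add_edge(F, G). Edges now: 5
Op 6: add_edge(E, C). Edges now: 6
Op 7: add_edge(E, B). Edges now: 7
Op 8: add_edge(G, A). Edges now: 8
Op 9: add_edge(E, D). Edges now: 9
Op 10: add_edge(G, A) (duplicate, no change). Edges now: 9
Compute levels (Kahn BFS):
  sources (in-degree 0): E, F
  process E: level=0
    E->B: in-degree(B)=0, level(B)=1, enqueue
    E->C: in-degree(C)=0, level(C)=1, enqueue
    E->D: in-degree(D)=2, level(D)>=1
  process F: level=0
    F->G: in-degree(G)=0, level(G)=1, enqueue
  process B: level=1
    B->A: in-degree(A)=2, level(A)>=2
  process C: level=1
    C->A: in-degree(A)=1, level(A)>=2
    C->D: in-degree(D)=1, level(D)>=2
  process G: level=1
    G->A: in-degree(A)=0, level(A)=2, enqueue
    G->D: in-degree(D)=0, level(D)=2, enqueue
  process A: level=2
  process D: level=2
All levels: A:2, B:1, C:1, D:2, E:0, F:0, G:1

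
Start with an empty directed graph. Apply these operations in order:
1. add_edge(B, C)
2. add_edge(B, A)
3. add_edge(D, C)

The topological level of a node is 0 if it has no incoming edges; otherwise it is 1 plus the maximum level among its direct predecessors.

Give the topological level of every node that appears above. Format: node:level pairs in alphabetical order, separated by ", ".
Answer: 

Answer: A:1, B:0, C:1, D:0

Derivation:
Op 1: add_edge(B, C). Edges now: 1
Op 2: add_edge(B, A). Edges now: 2
Op 3: add_edge(D, C). Edges now: 3
Compute levels (Kahn BFS):
  sources (in-degree 0): B, D
  process B: level=0
    B->A: in-degree(A)=0, level(A)=1, enqueue
    B->C: in-degree(C)=1, level(C)>=1
  process D: level=0
    D->C: in-degree(C)=0, level(C)=1, enqueue
  process A: level=1
  process C: level=1
All levels: A:1, B:0, C:1, D:0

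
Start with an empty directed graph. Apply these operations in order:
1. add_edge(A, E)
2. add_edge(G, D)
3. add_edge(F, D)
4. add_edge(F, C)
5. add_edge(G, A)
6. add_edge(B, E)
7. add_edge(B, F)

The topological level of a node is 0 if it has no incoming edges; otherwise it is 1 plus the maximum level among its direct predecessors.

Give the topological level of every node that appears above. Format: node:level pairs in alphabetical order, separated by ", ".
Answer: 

Answer: A:1, B:0, C:2, D:2, E:2, F:1, G:0

Derivation:
Op 1: add_edge(A, E). Edges now: 1
Op 2: add_edge(G, D). Edges now: 2
Op 3: add_edge(F, D). Edges now: 3
Op 4: add_edge(F, C). Edges now: 4
Op 5: add_edge(G, A). Edges now: 5
Op 6: add_edge(B, E). Edges now: 6
Op 7: add_edge(B, F). Edges now: 7
Compute levels (Kahn BFS):
  sources (in-degree 0): B, G
  process B: level=0
    B->E: in-degree(E)=1, level(E)>=1
    B->F: in-degree(F)=0, level(F)=1, enqueue
  process G: level=0
    G->A: in-degree(A)=0, level(A)=1, enqueue
    G->D: in-degree(D)=1, level(D)>=1
  process F: level=1
    F->C: in-degree(C)=0, level(C)=2, enqueue
    F->D: in-degree(D)=0, level(D)=2, enqueue
  process A: level=1
    A->E: in-degree(E)=0, level(E)=2, enqueue
  process C: level=2
  process D: level=2
  process E: level=2
All levels: A:1, B:0, C:2, D:2, E:2, F:1, G:0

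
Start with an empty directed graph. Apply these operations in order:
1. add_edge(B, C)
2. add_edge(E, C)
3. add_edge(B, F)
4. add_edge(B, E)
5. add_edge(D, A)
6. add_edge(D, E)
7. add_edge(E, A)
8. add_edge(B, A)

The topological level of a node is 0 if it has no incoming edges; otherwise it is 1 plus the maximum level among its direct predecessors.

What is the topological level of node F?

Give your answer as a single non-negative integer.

Answer: 1

Derivation:
Op 1: add_edge(B, C). Edges now: 1
Op 2: add_edge(E, C). Edges now: 2
Op 3: add_edge(B, F). Edges now: 3
Op 4: add_edge(B, E). Edges now: 4
Op 5: add_edge(D, A). Edges now: 5
Op 6: add_edge(D, E). Edges now: 6
Op 7: add_edge(E, A). Edges now: 7
Op 8: add_edge(B, A). Edges now: 8
Compute levels (Kahn BFS):
  sources (in-degree 0): B, D
  process B: level=0
    B->A: in-degree(A)=2, level(A)>=1
    B->C: in-degree(C)=1, level(C)>=1
    B->E: in-degree(E)=1, level(E)>=1
    B->F: in-degree(F)=0, level(F)=1, enqueue
  process D: level=0
    D->A: in-degree(A)=1, level(A)>=1
    D->E: in-degree(E)=0, level(E)=1, enqueue
  process F: level=1
  process E: level=1
    E->A: in-degree(A)=0, level(A)=2, enqueue
    E->C: in-degree(C)=0, level(C)=2, enqueue
  process A: level=2
  process C: level=2
All levels: A:2, B:0, C:2, D:0, E:1, F:1
level(F) = 1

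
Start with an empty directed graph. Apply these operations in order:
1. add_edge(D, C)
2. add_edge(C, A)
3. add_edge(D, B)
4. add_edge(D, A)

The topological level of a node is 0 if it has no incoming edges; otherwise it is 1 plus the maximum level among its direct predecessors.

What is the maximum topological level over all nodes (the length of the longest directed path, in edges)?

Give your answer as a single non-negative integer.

Op 1: add_edge(D, C). Edges now: 1
Op 2: add_edge(C, A). Edges now: 2
Op 3: add_edge(D, B). Edges now: 3
Op 4: add_edge(D, A). Edges now: 4
Compute levels (Kahn BFS):
  sources (in-degree 0): D
  process D: level=0
    D->A: in-degree(A)=1, level(A)>=1
    D->B: in-degree(B)=0, level(B)=1, enqueue
    D->C: in-degree(C)=0, level(C)=1, enqueue
  process B: level=1
  process C: level=1
    C->A: in-degree(A)=0, level(A)=2, enqueue
  process A: level=2
All levels: A:2, B:1, C:1, D:0
max level = 2

Answer: 2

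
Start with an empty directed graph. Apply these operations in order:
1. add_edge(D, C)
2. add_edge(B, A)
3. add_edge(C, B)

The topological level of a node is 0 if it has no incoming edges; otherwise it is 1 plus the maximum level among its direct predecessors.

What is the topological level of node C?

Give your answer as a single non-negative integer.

Op 1: add_edge(D, C). Edges now: 1
Op 2: add_edge(B, A). Edges now: 2
Op 3: add_edge(C, B). Edges now: 3
Compute levels (Kahn BFS):
  sources (in-degree 0): D
  process D: level=0
    D->C: in-degree(C)=0, level(C)=1, enqueue
  process C: level=1
    C->B: in-degree(B)=0, level(B)=2, enqueue
  process B: level=2
    B->A: in-degree(A)=0, level(A)=3, enqueue
  process A: level=3
All levels: A:3, B:2, C:1, D:0
level(C) = 1

Answer: 1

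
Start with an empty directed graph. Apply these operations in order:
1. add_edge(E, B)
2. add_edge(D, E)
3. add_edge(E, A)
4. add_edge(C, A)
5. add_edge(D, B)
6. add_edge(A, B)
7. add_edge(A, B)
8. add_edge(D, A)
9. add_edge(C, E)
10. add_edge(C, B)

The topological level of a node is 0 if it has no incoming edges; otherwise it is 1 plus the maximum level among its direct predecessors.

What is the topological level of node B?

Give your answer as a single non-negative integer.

Answer: 3

Derivation:
Op 1: add_edge(E, B). Edges now: 1
Op 2: add_edge(D, E). Edges now: 2
Op 3: add_edge(E, A). Edges now: 3
Op 4: add_edge(C, A). Edges now: 4
Op 5: add_edge(D, B). Edges now: 5
Op 6: add_edge(A, B). Edges now: 6
Op 7: add_edge(A, B) (duplicate, no change). Edges now: 6
Op 8: add_edge(D, A). Edges now: 7
Op 9: add_edge(C, E). Edges now: 8
Op 10: add_edge(C, B). Edges now: 9
Compute levels (Kahn BFS):
  sources (in-degree 0): C, D
  process C: level=0
    C->A: in-degree(A)=2, level(A)>=1
    C->B: in-degree(B)=3, level(B)>=1
    C->E: in-degree(E)=1, level(E)>=1
  process D: level=0
    D->A: in-degree(A)=1, level(A)>=1
    D->B: in-degree(B)=2, level(B)>=1
    D->E: in-degree(E)=0, level(E)=1, enqueue
  process E: level=1
    E->A: in-degree(A)=0, level(A)=2, enqueue
    E->B: in-degree(B)=1, level(B)>=2
  process A: level=2
    A->B: in-degree(B)=0, level(B)=3, enqueue
  process B: level=3
All levels: A:2, B:3, C:0, D:0, E:1
level(B) = 3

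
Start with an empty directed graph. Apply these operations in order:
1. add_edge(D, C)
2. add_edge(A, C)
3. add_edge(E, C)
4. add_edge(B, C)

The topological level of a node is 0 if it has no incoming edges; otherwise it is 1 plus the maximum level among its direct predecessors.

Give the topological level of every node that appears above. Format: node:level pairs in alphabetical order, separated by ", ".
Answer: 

Op 1: add_edge(D, C). Edges now: 1
Op 2: add_edge(A, C). Edges now: 2
Op 3: add_edge(E, C). Edges now: 3
Op 4: add_edge(B, C). Edges now: 4
Compute levels (Kahn BFS):
  sources (in-degree 0): A, B, D, E
  process A: level=0
    A->C: in-degree(C)=3, level(C)>=1
  process B: level=0
    B->C: in-degree(C)=2, level(C)>=1
  process D: level=0
    D->C: in-degree(C)=1, level(C)>=1
  process E: level=0
    E->C: in-degree(C)=0, level(C)=1, enqueue
  process C: level=1
All levels: A:0, B:0, C:1, D:0, E:0

Answer: A:0, B:0, C:1, D:0, E:0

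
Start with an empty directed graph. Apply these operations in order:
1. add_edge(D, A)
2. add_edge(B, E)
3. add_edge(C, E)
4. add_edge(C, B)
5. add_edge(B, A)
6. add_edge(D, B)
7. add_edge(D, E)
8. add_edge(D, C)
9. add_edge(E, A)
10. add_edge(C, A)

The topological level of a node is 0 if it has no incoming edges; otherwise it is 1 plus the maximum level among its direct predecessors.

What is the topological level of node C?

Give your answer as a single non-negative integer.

Op 1: add_edge(D, A). Edges now: 1
Op 2: add_edge(B, E). Edges now: 2
Op 3: add_edge(C, E). Edges now: 3
Op 4: add_edge(C, B). Edges now: 4
Op 5: add_edge(B, A). Edges now: 5
Op 6: add_edge(D, B). Edges now: 6
Op 7: add_edge(D, E). Edges now: 7
Op 8: add_edge(D, C). Edges now: 8
Op 9: add_edge(E, A). Edges now: 9
Op 10: add_edge(C, A). Edges now: 10
Compute levels (Kahn BFS):
  sources (in-degree 0): D
  process D: level=0
    D->A: in-degree(A)=3, level(A)>=1
    D->B: in-degree(B)=1, level(B)>=1
    D->C: in-degree(C)=0, level(C)=1, enqueue
    D->E: in-degree(E)=2, level(E)>=1
  process C: level=1
    C->A: in-degree(A)=2, level(A)>=2
    C->B: in-degree(B)=0, level(B)=2, enqueue
    C->E: in-degree(E)=1, level(E)>=2
  process B: level=2
    B->A: in-degree(A)=1, level(A)>=3
    B->E: in-degree(E)=0, level(E)=3, enqueue
  process E: level=3
    E->A: in-degree(A)=0, level(A)=4, enqueue
  process A: level=4
All levels: A:4, B:2, C:1, D:0, E:3
level(C) = 1

Answer: 1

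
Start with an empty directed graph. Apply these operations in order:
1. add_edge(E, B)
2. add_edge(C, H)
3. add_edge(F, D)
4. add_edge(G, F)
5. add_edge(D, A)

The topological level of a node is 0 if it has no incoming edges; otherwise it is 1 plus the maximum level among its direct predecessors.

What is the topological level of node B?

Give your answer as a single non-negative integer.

Op 1: add_edge(E, B). Edges now: 1
Op 2: add_edge(C, H). Edges now: 2
Op 3: add_edge(F, D). Edges now: 3
Op 4: add_edge(G, F). Edges now: 4
Op 5: add_edge(D, A). Edges now: 5
Compute levels (Kahn BFS):
  sources (in-degree 0): C, E, G
  process C: level=0
    C->H: in-degree(H)=0, level(H)=1, enqueue
  process E: level=0
    E->B: in-degree(B)=0, level(B)=1, enqueue
  process G: level=0
    G->F: in-degree(F)=0, level(F)=1, enqueue
  process H: level=1
  process B: level=1
  process F: level=1
    F->D: in-degree(D)=0, level(D)=2, enqueue
  process D: level=2
    D->A: in-degree(A)=0, level(A)=3, enqueue
  process A: level=3
All levels: A:3, B:1, C:0, D:2, E:0, F:1, G:0, H:1
level(B) = 1

Answer: 1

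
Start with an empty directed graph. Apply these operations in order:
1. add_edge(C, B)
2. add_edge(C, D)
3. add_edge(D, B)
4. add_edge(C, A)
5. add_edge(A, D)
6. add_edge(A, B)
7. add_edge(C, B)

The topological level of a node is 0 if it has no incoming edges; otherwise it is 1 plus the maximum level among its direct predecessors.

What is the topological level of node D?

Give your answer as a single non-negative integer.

Op 1: add_edge(C, B). Edges now: 1
Op 2: add_edge(C, D). Edges now: 2
Op 3: add_edge(D, B). Edges now: 3
Op 4: add_edge(C, A). Edges now: 4
Op 5: add_edge(A, D). Edges now: 5
Op 6: add_edge(A, B). Edges now: 6
Op 7: add_edge(C, B) (duplicate, no change). Edges now: 6
Compute levels (Kahn BFS):
  sources (in-degree 0): C
  process C: level=0
    C->A: in-degree(A)=0, level(A)=1, enqueue
    C->B: in-degree(B)=2, level(B)>=1
    C->D: in-degree(D)=1, level(D)>=1
  process A: level=1
    A->B: in-degree(B)=1, level(B)>=2
    A->D: in-degree(D)=0, level(D)=2, enqueue
  process D: level=2
    D->B: in-degree(B)=0, level(B)=3, enqueue
  process B: level=3
All levels: A:1, B:3, C:0, D:2
level(D) = 2

Answer: 2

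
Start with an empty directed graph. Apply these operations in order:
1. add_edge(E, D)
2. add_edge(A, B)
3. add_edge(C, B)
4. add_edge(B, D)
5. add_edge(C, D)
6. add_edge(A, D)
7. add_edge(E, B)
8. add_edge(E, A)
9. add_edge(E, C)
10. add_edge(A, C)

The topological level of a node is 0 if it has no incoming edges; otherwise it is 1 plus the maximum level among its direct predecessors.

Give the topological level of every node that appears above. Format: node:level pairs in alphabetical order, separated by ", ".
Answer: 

Answer: A:1, B:3, C:2, D:4, E:0

Derivation:
Op 1: add_edge(E, D). Edges now: 1
Op 2: add_edge(A, B). Edges now: 2
Op 3: add_edge(C, B). Edges now: 3
Op 4: add_edge(B, D). Edges now: 4
Op 5: add_edge(C, D). Edges now: 5
Op 6: add_edge(A, D). Edges now: 6
Op 7: add_edge(E, B). Edges now: 7
Op 8: add_edge(E, A). Edges now: 8
Op 9: add_edge(E, C). Edges now: 9
Op 10: add_edge(A, C). Edges now: 10
Compute levels (Kahn BFS):
  sources (in-degree 0): E
  process E: level=0
    E->A: in-degree(A)=0, level(A)=1, enqueue
    E->B: in-degree(B)=2, level(B)>=1
    E->C: in-degree(C)=1, level(C)>=1
    E->D: in-degree(D)=3, level(D)>=1
  process A: level=1
    A->B: in-degree(B)=1, level(B)>=2
    A->C: in-degree(C)=0, level(C)=2, enqueue
    A->D: in-degree(D)=2, level(D)>=2
  process C: level=2
    C->B: in-degree(B)=0, level(B)=3, enqueue
    C->D: in-degree(D)=1, level(D)>=3
  process B: level=3
    B->D: in-degree(D)=0, level(D)=4, enqueue
  process D: level=4
All levels: A:1, B:3, C:2, D:4, E:0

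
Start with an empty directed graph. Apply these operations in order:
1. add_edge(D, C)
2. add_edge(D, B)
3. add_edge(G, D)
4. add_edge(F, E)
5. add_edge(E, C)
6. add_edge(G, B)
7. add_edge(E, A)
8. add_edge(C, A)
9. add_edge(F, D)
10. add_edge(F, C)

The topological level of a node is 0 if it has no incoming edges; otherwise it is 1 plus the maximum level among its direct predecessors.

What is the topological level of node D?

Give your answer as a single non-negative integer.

Op 1: add_edge(D, C). Edges now: 1
Op 2: add_edge(D, B). Edges now: 2
Op 3: add_edge(G, D). Edges now: 3
Op 4: add_edge(F, E). Edges now: 4
Op 5: add_edge(E, C). Edges now: 5
Op 6: add_edge(G, B). Edges now: 6
Op 7: add_edge(E, A). Edges now: 7
Op 8: add_edge(C, A). Edges now: 8
Op 9: add_edge(F, D). Edges now: 9
Op 10: add_edge(F, C). Edges now: 10
Compute levels (Kahn BFS):
  sources (in-degree 0): F, G
  process F: level=0
    F->C: in-degree(C)=2, level(C)>=1
    F->D: in-degree(D)=1, level(D)>=1
    F->E: in-degree(E)=0, level(E)=1, enqueue
  process G: level=0
    G->B: in-degree(B)=1, level(B)>=1
    G->D: in-degree(D)=0, level(D)=1, enqueue
  process E: level=1
    E->A: in-degree(A)=1, level(A)>=2
    E->C: in-degree(C)=1, level(C)>=2
  process D: level=1
    D->B: in-degree(B)=0, level(B)=2, enqueue
    D->C: in-degree(C)=0, level(C)=2, enqueue
  process B: level=2
  process C: level=2
    C->A: in-degree(A)=0, level(A)=3, enqueue
  process A: level=3
All levels: A:3, B:2, C:2, D:1, E:1, F:0, G:0
level(D) = 1

Answer: 1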